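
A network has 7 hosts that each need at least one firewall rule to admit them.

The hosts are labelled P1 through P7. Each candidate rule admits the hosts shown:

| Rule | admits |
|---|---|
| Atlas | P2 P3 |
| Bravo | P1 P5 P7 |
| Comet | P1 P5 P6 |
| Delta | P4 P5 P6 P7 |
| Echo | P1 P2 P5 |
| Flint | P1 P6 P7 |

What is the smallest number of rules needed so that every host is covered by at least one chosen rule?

Atlas and Delta and Echo together: Atlas ∪ Delta ∪ Echo = {P1, P2, P3, P4, P5, P6, P7} — every host is covered.
Only Atlas contains P3, so Atlas is forced; the remaining 5 hosts need at least 2 more rules (each remaining rule adds at most 4) — so at least 3 rules are needed, and 3 is optimal.

3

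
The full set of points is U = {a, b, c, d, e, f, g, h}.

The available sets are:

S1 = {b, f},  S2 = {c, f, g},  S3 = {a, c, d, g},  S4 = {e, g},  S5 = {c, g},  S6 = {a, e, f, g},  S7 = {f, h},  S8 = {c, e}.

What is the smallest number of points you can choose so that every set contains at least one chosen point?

3

The 3 points {c, e, f} hit every set.
No choice of 2 points meets every set, so 3 is the minimum.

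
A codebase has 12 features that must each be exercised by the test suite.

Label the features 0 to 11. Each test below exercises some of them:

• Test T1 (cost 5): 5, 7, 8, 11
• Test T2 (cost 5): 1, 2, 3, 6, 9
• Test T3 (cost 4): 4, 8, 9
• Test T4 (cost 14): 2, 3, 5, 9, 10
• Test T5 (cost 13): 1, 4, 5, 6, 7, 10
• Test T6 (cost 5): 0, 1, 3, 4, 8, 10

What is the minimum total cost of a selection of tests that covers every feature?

T1, T2, T6 together cover every feature (T1 ∪ T2 ∪ T6 = {0, 1, 2, 3, 4, 5, 6, 7, 8, 9, 10, 11}); total cost 5 + 5 + 5 = 15.
No covering selection has total cost below 15.

15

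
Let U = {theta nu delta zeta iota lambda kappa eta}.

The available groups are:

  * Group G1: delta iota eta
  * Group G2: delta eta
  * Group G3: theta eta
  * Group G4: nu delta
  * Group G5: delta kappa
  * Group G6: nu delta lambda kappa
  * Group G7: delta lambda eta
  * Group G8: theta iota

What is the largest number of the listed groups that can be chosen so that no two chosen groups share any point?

G3, G6 are pairwise disjoint (G3={theta,eta}; G6={nu,delta,lambda,kappa}).
Every remaining group overlaps one of these, and no 3 of the listed groups are pairwise disjoint, so 2 is the maximum.

2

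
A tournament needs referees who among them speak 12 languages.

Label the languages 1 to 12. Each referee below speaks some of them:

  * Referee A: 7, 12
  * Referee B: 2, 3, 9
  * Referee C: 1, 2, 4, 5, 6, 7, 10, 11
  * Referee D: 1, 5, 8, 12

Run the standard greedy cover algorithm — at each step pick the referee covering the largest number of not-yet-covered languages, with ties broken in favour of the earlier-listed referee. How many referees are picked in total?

3

Greedy: pick C (covers 8 new) → pick B (covers 2 new) → pick D (covers 2 new). Total picks: 3.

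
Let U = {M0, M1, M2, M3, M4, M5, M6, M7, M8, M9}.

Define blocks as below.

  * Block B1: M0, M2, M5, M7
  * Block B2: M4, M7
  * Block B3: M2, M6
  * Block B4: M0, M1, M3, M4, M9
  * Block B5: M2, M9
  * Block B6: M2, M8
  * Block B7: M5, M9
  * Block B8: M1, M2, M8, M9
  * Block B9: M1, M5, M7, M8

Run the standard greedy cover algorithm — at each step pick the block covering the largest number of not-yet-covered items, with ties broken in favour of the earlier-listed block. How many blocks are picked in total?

4

Greedy: pick B4 (covers 5 new) → pick B1 (covers 3 new) → pick B3 (covers 1 new) → pick B6 (covers 1 new). Total picks: 4.
(The true minimum cover uses only 3 blocks, so greedy is not optimal here.)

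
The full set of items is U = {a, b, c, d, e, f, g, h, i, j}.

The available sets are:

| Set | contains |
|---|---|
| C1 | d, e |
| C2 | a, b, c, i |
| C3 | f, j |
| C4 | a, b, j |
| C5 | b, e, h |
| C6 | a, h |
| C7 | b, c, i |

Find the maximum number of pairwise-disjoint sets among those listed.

4

C1, C3, C6, C7 are pairwise disjoint (C1={d,e}; C3={f,j}; C6={a,h}; C7={b,c,i}).
Every remaining set overlaps one of these, and no 5 of the listed sets are pairwise disjoint, so 4 is the maximum.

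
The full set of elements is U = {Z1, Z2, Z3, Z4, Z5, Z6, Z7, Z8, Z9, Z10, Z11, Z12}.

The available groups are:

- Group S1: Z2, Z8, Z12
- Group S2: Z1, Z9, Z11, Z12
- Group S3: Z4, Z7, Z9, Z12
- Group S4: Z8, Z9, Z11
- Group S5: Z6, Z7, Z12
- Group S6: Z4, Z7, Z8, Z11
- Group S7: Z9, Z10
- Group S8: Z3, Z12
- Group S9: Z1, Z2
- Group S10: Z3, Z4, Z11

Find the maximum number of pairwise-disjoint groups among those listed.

S5, S7, S9, S10 are pairwise disjoint (S5={Z6,Z7,Z12}; S7={Z9,Z10}; S9={Z1,Z2}; S10={Z3,Z4,Z11}).
Every remaining group overlaps one of these, and no 5 of the listed groups are pairwise disjoint, so 4 is the maximum.

4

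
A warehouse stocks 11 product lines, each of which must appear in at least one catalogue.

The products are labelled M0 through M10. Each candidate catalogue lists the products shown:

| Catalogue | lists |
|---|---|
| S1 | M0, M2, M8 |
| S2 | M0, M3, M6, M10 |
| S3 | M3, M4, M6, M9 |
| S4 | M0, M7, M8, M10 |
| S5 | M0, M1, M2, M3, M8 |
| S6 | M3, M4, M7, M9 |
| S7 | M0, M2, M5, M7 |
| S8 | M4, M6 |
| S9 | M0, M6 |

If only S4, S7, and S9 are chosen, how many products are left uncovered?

4

Union of S4, S7, S9 = {M0, M2, M5, M6, M7, M8, M10}.
Not covered: M1, M3, M4, M9 — 4 products.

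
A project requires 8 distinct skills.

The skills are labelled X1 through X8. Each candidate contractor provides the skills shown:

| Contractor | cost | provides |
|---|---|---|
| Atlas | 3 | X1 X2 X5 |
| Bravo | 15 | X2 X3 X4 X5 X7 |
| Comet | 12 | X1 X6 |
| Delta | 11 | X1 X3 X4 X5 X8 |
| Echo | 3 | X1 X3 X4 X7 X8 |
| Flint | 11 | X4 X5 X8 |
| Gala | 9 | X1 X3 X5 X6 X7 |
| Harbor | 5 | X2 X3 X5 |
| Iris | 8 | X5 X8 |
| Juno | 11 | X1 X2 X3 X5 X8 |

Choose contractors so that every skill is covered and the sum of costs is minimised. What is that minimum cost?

Atlas, Echo, Gala together cover every skill (Atlas ∪ Echo ∪ Gala = {X1, X2, X3, X4, X5, X6, X7, X8}); total cost 3 + 3 + 9 = 15.
No covering selection has total cost below 15.

15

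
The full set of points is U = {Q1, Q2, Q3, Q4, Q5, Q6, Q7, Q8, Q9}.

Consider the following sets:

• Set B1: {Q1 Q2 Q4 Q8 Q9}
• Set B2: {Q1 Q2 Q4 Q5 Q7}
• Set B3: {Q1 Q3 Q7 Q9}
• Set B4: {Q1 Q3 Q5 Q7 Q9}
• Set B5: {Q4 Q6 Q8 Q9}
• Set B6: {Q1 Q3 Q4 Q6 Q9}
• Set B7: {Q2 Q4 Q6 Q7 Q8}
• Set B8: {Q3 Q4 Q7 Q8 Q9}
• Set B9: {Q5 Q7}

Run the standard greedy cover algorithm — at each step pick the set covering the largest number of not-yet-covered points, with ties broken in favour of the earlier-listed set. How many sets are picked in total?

Greedy: pick B1 (covers 5 new) → pick B4 (covers 3 new) → pick B5 (covers 1 new). Total picks: 3.
(The true minimum cover uses only 2 sets, so greedy is not optimal here.)

3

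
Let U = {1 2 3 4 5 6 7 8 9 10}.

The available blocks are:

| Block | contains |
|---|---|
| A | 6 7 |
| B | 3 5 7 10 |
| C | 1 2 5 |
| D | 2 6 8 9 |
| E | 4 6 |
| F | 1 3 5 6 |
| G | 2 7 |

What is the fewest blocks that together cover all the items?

4

B and C and D and E together: B ∪ C ∪ D ∪ E = {1, 2, 3, 4, 5, 6, 7, 8, 9, 10} — every item is covered.
No 3 of the 7 blocks cover everything (all 35 combinations miss at least one item), so 4 is optimal.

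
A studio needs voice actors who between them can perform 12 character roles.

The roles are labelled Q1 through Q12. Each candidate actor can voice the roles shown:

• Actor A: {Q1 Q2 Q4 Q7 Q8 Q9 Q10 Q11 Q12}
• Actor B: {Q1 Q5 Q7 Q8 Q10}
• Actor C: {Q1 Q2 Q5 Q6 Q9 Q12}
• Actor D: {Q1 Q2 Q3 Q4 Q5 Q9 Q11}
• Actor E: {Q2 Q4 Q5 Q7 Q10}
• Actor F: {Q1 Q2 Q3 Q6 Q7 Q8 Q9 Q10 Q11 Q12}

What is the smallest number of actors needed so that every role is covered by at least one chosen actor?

2

D and F together: D ∪ F = {Q1, Q2, Q3, Q4, Q5, Q6, Q7, Q8, Q9, Q10, Q11, Q12} — every role is covered.
No single actor has all 12 roles (the largest, F, has 10), so 2 is optimal.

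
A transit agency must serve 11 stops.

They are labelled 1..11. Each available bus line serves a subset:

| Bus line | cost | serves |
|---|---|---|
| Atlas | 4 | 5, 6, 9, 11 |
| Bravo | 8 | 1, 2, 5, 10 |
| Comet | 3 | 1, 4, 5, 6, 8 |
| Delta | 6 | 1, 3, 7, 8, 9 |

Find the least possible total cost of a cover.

21

Atlas, Bravo, Comet, Delta together cover every stop (Atlas ∪ Bravo ∪ Comet ∪ Delta = {1, 2, 3, 4, 5, 6, 7, 8, 9, 10, 11}); total cost 4 + 8 + 3 + 6 = 21.
No covering selection has total cost below 21.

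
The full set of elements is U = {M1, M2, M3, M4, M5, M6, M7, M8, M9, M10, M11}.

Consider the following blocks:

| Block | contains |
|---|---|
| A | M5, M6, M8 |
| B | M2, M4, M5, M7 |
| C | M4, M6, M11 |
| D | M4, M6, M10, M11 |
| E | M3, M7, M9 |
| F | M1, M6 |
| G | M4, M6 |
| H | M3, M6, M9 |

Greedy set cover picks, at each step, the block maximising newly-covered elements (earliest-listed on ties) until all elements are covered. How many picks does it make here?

Greedy: pick B (covers 4 new) → pick D (covers 3 new) → pick E (covers 2 new) → pick A (covers 1 new) → pick F (covers 1 new). Total picks: 5.

5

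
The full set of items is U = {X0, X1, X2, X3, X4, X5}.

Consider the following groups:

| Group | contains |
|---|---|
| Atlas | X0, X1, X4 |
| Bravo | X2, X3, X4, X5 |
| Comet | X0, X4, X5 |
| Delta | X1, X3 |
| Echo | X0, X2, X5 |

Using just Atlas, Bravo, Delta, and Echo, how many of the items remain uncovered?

Union of Atlas, Bravo, Delta, Echo = {X0, X1, X2, X3, X4, X5} — that's every item, so 0 are uncovered.

0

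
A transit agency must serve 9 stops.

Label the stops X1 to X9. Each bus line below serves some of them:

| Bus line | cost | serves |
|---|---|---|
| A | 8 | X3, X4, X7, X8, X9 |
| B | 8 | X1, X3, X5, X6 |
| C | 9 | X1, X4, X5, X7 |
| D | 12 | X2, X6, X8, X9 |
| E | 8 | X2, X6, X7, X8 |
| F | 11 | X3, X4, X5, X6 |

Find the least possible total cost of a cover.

24

A, B, E together cover every stop (A ∪ B ∪ E = {X1, X2, X3, X4, X5, X6, X7, X8, X9}); total cost 8 + 8 + 8 = 24.
No covering selection has total cost below 24.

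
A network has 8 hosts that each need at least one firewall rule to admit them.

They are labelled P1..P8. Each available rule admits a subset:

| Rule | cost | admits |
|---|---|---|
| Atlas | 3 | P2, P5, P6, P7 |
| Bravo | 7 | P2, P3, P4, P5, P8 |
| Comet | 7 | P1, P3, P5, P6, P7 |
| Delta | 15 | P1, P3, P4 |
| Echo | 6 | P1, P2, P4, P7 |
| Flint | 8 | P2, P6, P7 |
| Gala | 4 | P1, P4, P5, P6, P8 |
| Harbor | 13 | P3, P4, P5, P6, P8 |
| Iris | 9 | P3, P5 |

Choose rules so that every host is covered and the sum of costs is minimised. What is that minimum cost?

Atlas, Comet, Gala together cover every host (Atlas ∪ Comet ∪ Gala = {P1, P2, P3, P4, P5, P6, P7, P8}); total cost 3 + 7 + 4 = 14.
No covering selection has total cost below 14.

14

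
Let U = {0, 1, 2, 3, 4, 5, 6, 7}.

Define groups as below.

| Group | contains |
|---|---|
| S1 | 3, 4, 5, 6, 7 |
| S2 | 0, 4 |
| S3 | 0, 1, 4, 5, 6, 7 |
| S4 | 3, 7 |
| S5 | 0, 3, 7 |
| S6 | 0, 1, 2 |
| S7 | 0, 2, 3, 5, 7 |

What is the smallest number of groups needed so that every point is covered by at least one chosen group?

2

Take {S3, S7}. Their union is {0, 1, 2, 3, 4, 5, 6, 7}, which is all 8 points.
No single group has all 8 points (the largest, S3, has 6), so 2 is optimal.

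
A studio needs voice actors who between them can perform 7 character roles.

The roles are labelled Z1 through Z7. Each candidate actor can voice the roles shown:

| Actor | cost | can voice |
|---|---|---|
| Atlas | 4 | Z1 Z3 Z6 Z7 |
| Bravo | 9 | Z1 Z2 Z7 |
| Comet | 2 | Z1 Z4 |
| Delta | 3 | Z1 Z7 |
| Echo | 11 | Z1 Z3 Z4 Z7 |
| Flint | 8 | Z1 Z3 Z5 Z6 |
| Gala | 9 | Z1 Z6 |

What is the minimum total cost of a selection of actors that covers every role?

19

Bravo, Comet, Flint together cover every role (Bravo ∪ Comet ∪ Flint = {Z1, Z2, Z3, Z4, Z5, Z6, Z7}); total cost 9 + 2 + 8 = 19.
The greedy pick Atlas, Comet, Flint, Bravo costs 23; no covering selection beats 19.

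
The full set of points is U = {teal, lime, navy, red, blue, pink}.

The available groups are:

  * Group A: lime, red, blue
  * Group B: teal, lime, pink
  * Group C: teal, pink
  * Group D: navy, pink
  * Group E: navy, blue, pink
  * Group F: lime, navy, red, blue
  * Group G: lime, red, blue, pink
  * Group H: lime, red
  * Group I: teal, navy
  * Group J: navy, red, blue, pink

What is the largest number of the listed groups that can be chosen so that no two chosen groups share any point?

A, I are pairwise disjoint (A={lime,red,blue}; I={teal,navy}).
Every remaining group overlaps one of these, and no 3 of the listed groups are pairwise disjoint, so 2 is the maximum.

2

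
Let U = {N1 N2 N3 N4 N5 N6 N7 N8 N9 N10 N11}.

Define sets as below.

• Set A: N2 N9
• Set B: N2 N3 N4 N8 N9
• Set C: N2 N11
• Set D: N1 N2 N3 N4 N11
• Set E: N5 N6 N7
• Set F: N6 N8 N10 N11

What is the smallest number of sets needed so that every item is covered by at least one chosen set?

B and D and E and F together: B ∪ D ∪ E ∪ F = {N1, N2, N3, N4, N5, N6, N7, N8, N9, N10, N11} — every item is covered.
No 3 of the 6 sets cover everything (all 20 combinations miss at least one item), so 4 is optimal.

4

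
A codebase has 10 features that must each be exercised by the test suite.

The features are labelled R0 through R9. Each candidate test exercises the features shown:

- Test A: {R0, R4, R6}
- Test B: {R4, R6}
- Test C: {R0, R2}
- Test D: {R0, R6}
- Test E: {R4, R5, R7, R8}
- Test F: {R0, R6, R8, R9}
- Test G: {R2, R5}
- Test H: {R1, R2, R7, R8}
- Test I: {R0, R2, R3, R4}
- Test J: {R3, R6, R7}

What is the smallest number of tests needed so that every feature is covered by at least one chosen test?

4

F and G and H and I together: F ∪ G ∪ H ∪ I = {R0, R1, R2, R3, R4, R5, R6, R7, R8, R9} — every feature is covered.
No 3 of the 10 tests cover everything (all 120 combinations miss at least one feature), so 4 is optimal.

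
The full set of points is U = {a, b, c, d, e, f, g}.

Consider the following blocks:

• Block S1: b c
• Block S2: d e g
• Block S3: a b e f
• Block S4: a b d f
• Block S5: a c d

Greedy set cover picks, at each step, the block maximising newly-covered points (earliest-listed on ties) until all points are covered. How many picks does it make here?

Greedy: pick S3 (covers 4 new) → pick S2 (covers 2 new) → pick S1 (covers 1 new). Total picks: 3.

3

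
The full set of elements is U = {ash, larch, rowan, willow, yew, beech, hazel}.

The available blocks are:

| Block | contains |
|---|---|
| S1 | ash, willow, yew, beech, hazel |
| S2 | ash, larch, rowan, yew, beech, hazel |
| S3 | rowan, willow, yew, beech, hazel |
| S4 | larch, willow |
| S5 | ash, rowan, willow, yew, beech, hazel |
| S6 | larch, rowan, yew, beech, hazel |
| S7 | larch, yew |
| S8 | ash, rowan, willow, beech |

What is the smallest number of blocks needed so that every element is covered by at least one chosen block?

2

Take {S6, S8}. Their union is {ash, larch, rowan, willow, yew, beech, hazel}, which is all 7 elements.
No single block has all 7 elements (the largest, S2, has 6), so 2 is optimal.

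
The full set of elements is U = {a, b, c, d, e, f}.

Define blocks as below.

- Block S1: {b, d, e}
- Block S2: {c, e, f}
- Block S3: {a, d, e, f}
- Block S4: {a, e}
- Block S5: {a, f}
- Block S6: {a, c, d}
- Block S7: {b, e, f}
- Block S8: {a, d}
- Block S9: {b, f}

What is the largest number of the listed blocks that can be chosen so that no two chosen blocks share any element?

2

S7, S8 are pairwise disjoint (S7={b,e,f}; S8={a,d}).
Every remaining block overlaps one of these, and no 3 of the listed blocks are pairwise disjoint, so 2 is the maximum.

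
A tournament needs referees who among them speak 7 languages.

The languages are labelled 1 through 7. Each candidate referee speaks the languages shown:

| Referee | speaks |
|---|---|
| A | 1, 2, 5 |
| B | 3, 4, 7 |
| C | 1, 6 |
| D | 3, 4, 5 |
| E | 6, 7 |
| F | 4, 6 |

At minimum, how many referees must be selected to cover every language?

3

A and B and C together: A ∪ B ∪ C = {1, 2, 3, 4, 5, 6, 7} — every language is covered.
Each referee has at most 3 languages, and 2·3 = 6 < 7 — so at least 3 referees are needed, and 3 is optimal.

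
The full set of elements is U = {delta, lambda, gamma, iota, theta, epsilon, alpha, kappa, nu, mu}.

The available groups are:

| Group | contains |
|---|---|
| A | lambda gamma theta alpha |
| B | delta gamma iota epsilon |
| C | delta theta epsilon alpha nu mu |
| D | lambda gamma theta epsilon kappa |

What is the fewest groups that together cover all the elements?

B and C and D together: B ∪ C ∪ D = {delta, lambda, gamma, iota, theta, epsilon, alpha, kappa, nu, mu} — every element is covered.
Only B contains iota, so B is forced; the remaining 6 elements need at least 2 more groups (each remaining group adds at most 4) — so at least 3 groups are needed, and 3 is optimal.

3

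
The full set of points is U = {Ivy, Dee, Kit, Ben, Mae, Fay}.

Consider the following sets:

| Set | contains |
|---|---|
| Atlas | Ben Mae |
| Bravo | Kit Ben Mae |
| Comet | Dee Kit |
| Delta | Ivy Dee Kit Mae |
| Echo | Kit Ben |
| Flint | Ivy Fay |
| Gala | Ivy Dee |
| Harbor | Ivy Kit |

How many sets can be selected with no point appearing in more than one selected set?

Atlas, Comet, Flint are pairwise disjoint (Atlas={Ben,Mae}; Comet={Dee,Kit}; Flint={Ivy,Fay}).
Every remaining set overlaps one of these, and no 4 of the listed sets are pairwise disjoint, so 3 is the maximum.

3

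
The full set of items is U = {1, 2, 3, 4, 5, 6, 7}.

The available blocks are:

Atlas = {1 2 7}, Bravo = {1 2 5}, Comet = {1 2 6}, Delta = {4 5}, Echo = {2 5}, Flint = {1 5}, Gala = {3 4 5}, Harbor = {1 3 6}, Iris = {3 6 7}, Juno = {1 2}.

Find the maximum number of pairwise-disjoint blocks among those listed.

Delta, Iris, Juno are pairwise disjoint (Delta={4,5}; Iris={3,6,7}; Juno={1,2}).
Every remaining block overlaps one of these, and no 4 of the listed blocks are pairwise disjoint, so 3 is the maximum.

3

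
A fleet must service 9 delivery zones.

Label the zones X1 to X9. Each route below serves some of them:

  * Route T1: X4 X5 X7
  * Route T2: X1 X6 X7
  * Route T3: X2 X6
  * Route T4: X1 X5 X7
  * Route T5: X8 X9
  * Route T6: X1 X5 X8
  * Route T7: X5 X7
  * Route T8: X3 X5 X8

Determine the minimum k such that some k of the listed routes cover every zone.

5

T1 and T2 and T3 and T5 and T8 together: T1 ∪ T2 ∪ T3 ∪ T5 ∪ T8 = {X1, X2, X3, X4, X5, X6, X7, X8, X9} — every zone is covered.
No 4 of the 8 routes cover everything (all 70 combinations miss at least one zone), so 5 is optimal.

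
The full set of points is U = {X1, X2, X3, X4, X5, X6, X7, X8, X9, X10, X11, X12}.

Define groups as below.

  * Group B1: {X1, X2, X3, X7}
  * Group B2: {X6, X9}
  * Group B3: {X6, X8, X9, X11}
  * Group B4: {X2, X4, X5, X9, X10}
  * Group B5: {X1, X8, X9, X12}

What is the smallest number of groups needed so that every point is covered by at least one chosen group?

B1 and B3 and B4 and B5 together: B1 ∪ B3 ∪ B4 ∪ B5 = {X1, X2, X3, X4, X5, X6, X7, X8, X9, X10, X11, X12} — every point is covered.
Only B4 contains X4, so B4 is forced; the remaining 7 points need at least 3 more groups (each remaining group adds at most 3) — so at least 4 groups are needed, and 4 is optimal.

4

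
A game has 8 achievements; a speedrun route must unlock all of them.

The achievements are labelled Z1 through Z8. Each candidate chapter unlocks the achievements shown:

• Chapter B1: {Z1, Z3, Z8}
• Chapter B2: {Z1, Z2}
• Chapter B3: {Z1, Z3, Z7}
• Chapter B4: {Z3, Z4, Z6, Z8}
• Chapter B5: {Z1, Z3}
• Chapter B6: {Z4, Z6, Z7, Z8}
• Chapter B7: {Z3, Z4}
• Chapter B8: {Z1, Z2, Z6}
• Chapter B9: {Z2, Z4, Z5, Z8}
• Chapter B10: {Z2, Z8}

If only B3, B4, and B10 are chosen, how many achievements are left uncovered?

1

Union of B3, B4, B10 = {Z1, Z2, Z3, Z4, Z6, Z7, Z8}.
Not covered: Z5 — 1 achievement.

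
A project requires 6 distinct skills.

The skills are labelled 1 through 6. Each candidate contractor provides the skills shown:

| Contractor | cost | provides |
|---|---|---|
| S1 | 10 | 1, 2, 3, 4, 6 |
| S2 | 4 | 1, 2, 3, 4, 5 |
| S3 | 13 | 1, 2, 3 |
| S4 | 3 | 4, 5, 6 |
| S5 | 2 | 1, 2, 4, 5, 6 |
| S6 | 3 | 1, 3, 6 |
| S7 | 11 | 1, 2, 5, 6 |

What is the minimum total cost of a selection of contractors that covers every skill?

5

S5, S6 together cover every skill (S5 ∪ S6 = {1, 2, 3, 4, 5, 6}); total cost 2 + 3 = 5.
No covering selection has total cost below 5.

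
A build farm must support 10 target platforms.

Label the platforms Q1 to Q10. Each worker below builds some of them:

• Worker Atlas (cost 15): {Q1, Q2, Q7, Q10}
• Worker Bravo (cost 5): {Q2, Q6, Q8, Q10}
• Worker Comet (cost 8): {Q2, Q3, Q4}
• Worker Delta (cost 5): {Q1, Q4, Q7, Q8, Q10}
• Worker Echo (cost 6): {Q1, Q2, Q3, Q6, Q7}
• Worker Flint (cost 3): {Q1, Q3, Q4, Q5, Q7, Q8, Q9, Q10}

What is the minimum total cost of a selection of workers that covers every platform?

Bravo, Flint together cover every platform (Bravo ∪ Flint = {Q1, Q2, Q3, Q4, Q5, Q6, Q7, Q8, Q9, Q10}); total cost 5 + 3 = 8.
No covering selection has total cost below 8.

8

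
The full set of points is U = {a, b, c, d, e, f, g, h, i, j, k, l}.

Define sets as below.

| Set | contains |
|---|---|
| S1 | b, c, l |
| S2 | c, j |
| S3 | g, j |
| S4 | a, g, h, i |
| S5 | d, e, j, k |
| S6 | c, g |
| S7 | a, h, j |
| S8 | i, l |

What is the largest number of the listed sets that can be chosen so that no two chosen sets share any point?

S1, S4, S5 are pairwise disjoint (S1={b,c,l}; S4={a,g,h,i}; S5={d,e,j,k}).
Every remaining set overlaps one of these, and no 4 of the listed sets are pairwise disjoint, so 3 is the maximum.

3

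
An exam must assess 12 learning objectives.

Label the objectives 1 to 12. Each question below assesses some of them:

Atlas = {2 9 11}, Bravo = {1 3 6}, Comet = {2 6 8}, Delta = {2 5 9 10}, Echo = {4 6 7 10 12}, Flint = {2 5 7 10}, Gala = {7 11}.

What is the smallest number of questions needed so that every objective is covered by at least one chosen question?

Atlas and Bravo and Comet and Echo and Flint together: Atlas ∪ Bravo ∪ Comet ∪ Echo ∪ Flint = {1, 2, 3, 4, 5, 6, 7, 8, 9, 10, 11, 12} — every objective is covered.
No 4 of the 7 questions cover everything (all 35 combinations miss at least one objective), so 5 is optimal.

5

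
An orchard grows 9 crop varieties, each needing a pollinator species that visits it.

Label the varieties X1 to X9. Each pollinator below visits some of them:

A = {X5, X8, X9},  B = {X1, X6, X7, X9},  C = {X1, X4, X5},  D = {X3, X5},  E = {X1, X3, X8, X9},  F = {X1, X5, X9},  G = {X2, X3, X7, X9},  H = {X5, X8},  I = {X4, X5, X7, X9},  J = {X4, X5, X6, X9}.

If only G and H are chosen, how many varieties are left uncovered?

3

Union of G, H = {X2, X3, X5, X7, X8, X9}.
Not covered: X1, X4, X6 — 3 varieties.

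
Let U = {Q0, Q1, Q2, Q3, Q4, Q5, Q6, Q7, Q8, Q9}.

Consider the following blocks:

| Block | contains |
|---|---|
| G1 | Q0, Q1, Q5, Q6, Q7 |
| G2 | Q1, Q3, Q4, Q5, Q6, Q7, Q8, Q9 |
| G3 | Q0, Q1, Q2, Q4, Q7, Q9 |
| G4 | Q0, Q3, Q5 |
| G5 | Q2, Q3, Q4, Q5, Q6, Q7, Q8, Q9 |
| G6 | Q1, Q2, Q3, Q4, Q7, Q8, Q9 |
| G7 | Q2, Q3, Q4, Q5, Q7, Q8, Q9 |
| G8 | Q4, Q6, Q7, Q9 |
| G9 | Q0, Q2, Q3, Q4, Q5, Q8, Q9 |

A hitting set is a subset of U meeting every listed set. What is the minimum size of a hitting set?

2

The 2 elements {Q0, Q7} hit every block.
The blocks G4, G8 are pairwise disjoint, so any hitting set needs a separate element for each — at least 2. Hence 2 is optimal.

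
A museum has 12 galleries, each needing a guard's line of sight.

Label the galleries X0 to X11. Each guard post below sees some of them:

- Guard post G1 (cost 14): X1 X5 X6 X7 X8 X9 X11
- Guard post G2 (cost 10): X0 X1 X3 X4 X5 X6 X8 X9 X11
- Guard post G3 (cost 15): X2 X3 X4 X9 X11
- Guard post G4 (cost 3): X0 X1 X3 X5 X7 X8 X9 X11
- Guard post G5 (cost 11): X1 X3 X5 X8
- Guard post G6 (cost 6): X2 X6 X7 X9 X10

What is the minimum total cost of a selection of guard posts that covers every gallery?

16

G2, G6 together cover every gallery (G2 ∪ G6 = {X0, X1, X2, X3, X4, X5, X6, X7, X8, X9, X10, X11}); total cost 10 + 6 = 16.
The greedy pick G4, G6, G2 costs 19; no covering selection beats 16.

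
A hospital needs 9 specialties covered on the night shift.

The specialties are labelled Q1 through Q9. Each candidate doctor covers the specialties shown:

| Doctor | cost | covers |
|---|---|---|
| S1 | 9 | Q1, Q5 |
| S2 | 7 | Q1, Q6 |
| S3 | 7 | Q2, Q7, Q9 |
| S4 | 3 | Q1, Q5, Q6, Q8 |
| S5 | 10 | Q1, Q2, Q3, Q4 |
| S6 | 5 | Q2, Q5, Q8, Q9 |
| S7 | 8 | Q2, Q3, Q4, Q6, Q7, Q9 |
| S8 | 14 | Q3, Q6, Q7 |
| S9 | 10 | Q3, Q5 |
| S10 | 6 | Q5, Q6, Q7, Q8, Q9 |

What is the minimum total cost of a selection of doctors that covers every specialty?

S4, S7 together cover every specialty (S4 ∪ S7 = {Q1, Q2, Q3, Q4, Q5, Q6, Q7, Q8, Q9}); total cost 3 + 8 = 11.
No covering selection has total cost below 11.

11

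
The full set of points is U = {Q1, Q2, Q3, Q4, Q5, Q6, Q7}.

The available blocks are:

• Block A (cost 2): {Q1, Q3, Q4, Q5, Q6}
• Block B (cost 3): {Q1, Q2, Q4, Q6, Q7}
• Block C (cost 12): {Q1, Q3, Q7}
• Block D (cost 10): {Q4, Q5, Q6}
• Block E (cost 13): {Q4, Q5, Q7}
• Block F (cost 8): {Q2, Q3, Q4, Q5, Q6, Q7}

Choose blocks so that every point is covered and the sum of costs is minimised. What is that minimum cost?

A, B together cover every point (A ∪ B = {Q1, Q2, Q3, Q4, Q5, Q6, Q7}); total cost 2 + 3 = 5.
No covering selection has total cost below 5.

5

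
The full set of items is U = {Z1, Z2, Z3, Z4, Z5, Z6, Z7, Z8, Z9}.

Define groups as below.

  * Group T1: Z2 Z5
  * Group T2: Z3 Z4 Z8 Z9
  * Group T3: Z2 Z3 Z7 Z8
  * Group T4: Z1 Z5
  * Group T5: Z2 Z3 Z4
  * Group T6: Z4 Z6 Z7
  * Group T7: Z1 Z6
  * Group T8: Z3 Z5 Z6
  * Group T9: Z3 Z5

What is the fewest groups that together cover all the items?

4

T2, T4, T5, and T6 cover everything between them: the union {Z1, Z2, Z3, Z4, Z5, Z6, Z7, Z8, Z9} is all of U.
Only T2 contains Z9, so T2 is forced; the remaining 5 items need at least 3 more groups (each remaining group adds at most 2) — so at least 4 groups are needed, and 4 is optimal.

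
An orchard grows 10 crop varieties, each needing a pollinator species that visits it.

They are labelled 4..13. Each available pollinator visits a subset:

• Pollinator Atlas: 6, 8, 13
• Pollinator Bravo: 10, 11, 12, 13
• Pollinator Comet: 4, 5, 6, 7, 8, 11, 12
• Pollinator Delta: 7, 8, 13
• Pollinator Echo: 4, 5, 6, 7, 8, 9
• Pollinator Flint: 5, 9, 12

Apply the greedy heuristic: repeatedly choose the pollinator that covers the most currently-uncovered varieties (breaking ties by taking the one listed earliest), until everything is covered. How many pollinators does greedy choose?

3

Greedy: pick Comet (covers 7 new) → pick Bravo (covers 2 new) → pick Echo (covers 1 new). Total picks: 3.
(The true minimum cover uses only 2 pollinators, so greedy is not optimal here.)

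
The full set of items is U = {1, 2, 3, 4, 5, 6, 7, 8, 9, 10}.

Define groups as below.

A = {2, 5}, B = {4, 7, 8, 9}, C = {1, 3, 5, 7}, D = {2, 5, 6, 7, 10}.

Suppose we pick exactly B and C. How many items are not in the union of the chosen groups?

3

Union of B, C = {1, 3, 4, 5, 7, 8, 9}.
Not covered: 2, 6, 10 — 3 items.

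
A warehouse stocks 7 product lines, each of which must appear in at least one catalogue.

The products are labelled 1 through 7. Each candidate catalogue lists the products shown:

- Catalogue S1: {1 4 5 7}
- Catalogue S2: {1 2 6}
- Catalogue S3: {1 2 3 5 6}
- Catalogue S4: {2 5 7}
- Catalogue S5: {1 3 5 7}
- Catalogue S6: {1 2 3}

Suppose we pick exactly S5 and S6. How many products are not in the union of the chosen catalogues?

2

Union of S5, S6 = {1, 2, 3, 5, 7}.
Not covered: 4, 6 — 2 products.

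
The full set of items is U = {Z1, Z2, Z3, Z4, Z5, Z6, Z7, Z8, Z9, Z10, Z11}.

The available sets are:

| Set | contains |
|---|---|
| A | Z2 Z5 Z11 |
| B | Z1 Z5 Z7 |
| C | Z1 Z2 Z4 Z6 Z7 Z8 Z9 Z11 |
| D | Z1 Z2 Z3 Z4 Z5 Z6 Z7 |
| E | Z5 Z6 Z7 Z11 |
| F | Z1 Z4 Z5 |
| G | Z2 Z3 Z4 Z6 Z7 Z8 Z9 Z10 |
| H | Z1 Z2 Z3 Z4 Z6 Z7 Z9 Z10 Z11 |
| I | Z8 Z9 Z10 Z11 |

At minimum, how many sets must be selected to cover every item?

2

D and I cover everything between them: the union {Z1, Z2, Z3, Z4, Z5, Z6, Z7, Z8, Z9, Z10, Z11} is all of U.
No single set has all 11 items (the largest, H, has 9), so 2 is optimal.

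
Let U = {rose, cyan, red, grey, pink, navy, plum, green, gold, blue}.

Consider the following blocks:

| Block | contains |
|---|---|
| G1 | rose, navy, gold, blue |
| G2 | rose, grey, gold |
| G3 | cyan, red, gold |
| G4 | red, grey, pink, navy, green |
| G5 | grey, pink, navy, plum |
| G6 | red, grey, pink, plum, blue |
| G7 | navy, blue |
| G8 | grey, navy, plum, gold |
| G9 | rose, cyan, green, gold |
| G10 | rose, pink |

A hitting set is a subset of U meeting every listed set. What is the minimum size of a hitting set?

3

The 3 items {pink, navy, gold} hit every block.
The blocks G3, G7, G10 are pairwise disjoint, so any hitting set needs a separate item for each — at least 3. Hence 3 is optimal.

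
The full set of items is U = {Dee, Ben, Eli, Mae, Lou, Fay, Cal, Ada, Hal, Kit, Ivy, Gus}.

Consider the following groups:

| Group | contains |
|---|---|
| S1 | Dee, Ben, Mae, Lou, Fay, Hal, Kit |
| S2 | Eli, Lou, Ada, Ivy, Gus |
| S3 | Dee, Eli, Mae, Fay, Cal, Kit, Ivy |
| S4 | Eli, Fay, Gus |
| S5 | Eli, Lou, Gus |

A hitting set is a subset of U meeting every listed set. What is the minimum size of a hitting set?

2

H = {Lou, Fay} meets every group (each contains at least one member of H), and |H| = 2.
No single item lies in every group, so at least 2 are needed and 2 is optimal.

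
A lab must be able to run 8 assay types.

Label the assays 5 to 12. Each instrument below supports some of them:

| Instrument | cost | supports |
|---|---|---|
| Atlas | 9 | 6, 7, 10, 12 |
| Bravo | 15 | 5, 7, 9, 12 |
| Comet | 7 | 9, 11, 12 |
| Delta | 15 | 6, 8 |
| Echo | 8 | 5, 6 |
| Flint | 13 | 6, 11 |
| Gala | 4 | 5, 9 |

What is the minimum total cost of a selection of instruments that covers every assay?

Atlas, Comet, Delta, Gala together cover every assay (Atlas ∪ Comet ∪ Delta ∪ Gala = {5, 6, 7, 8, 9, 10, 11, 12}); total cost 9 + 7 + 15 + 4 = 35.
No covering selection has total cost below 35.

35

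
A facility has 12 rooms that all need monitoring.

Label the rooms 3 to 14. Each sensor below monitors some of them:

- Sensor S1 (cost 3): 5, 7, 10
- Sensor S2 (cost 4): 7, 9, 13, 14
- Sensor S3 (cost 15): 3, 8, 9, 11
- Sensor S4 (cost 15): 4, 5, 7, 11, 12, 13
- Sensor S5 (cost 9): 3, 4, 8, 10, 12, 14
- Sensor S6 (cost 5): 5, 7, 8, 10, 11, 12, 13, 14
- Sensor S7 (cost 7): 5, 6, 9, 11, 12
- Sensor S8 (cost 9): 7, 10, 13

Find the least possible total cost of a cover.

S2, S5, S7 together cover every room (S2 ∪ S5 ∪ S7 = {3, 4, 5, 6, 7, 8, 9, 10, 11, 12, 13, 14}); total cost 4 + 9 + 7 = 20.
The greedy pick S6, S7, S5 costs 21; no covering selection beats 20.

20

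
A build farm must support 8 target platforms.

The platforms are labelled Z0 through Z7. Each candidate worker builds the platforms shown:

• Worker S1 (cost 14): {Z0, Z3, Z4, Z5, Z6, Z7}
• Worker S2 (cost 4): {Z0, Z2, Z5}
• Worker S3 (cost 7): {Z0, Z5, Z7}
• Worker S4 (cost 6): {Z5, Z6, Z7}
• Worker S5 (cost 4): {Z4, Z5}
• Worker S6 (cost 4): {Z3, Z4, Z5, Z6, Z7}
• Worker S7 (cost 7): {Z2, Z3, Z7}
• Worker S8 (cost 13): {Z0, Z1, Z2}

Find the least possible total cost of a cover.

17

S6, S8 together cover every platform (S6 ∪ S8 = {Z0, Z1, Z2, Z3, Z4, Z5, Z6, Z7}); total cost 4 + 13 = 17.
The greedy pick S6, S2, S8 costs 21; no covering selection beats 17.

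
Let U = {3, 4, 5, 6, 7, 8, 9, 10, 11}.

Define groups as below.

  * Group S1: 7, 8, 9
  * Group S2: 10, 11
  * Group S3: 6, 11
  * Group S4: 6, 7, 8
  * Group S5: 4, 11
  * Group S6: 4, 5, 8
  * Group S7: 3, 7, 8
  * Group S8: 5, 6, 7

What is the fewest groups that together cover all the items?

S1 and S2 and S5 and S7 and S8 together: S1 ∪ S2 ∪ S5 ∪ S7 ∪ S8 = {3, 4, 5, 6, 7, 8, 9, 10, 11} — every item is covered.
No 4 of the 8 groups cover everything (all 70 combinations miss at least one item), so 5 is optimal.

5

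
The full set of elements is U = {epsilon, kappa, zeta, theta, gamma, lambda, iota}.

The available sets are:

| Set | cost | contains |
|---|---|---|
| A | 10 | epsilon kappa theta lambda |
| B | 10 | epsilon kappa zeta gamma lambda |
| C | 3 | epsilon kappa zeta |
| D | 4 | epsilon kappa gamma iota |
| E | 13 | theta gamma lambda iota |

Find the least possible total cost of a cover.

16

C, E together cover every element (C ∪ E = {epsilon, kappa, zeta, theta, gamma, lambda, iota}); total cost 3 + 13 = 16.
The greedy pick C, D, A costs 17; no covering selection beats 16.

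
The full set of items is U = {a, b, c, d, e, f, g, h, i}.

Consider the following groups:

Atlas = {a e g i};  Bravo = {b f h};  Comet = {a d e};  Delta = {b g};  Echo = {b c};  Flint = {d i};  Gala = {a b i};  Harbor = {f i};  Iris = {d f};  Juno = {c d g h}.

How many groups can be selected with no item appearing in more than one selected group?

3

Atlas, Echo, Iris are pairwise disjoint (Atlas={a,e,g,i}; Echo={b,c}; Iris={d,f}).
Every remaining group overlaps one of these, and no 4 of the listed groups are pairwise disjoint, so 3 is the maximum.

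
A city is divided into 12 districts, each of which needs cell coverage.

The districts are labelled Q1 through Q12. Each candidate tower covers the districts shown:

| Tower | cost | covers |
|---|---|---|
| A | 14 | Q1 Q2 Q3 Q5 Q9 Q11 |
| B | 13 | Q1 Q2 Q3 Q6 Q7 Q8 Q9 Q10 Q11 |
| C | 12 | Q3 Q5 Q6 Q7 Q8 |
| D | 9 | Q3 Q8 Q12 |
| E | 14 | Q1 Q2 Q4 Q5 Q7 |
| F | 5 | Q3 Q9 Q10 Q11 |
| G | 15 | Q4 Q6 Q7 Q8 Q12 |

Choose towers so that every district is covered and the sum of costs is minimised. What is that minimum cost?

34

A, F, G together cover every district (A ∪ F ∪ G = {Q1, Q2, Q3, Q4, Q5, Q6, Q7, Q8, Q9, Q10, Q11, Q12}); total cost 14 + 5 + 15 = 34.
The greedy pick F, B, E, D costs 41; no covering selection beats 34.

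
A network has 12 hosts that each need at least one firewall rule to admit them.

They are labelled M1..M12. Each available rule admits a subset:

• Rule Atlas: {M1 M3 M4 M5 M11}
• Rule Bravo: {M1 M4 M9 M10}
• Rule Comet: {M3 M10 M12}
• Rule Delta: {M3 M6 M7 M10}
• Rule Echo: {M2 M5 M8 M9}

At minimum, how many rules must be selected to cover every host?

4

Take {Atlas, Comet, Delta, Echo}. Their union is {M1, M2, M3, M4, M5, M6, M7, M8, M9, M10, M11, M12}, which is all 12 hosts.
Only Atlas contains M11, so Atlas is forced; the remaining 7 hosts need at least 3 more rules (each remaining rule adds at most 3) — so at least 4 rules are needed, and 4 is optimal.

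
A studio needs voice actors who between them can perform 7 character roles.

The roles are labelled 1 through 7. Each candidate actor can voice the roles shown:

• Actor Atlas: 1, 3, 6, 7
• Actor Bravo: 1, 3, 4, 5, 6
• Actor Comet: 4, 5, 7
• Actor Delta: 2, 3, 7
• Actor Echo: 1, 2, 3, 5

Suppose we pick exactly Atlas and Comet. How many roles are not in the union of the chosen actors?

1

Union of Atlas, Comet = {1, 3, 4, 5, 6, 7}.
Not covered: 2 — 1 role.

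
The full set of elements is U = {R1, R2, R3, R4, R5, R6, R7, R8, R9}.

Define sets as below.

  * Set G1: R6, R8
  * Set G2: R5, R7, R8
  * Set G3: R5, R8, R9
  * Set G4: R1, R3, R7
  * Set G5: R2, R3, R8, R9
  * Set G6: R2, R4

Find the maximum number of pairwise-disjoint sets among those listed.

3

G3, G4, G6 are pairwise disjoint (G3={R5,R8,R9}; G4={R1,R3,R7}; G6={R2,R4}).
Every remaining set overlaps one of these, and no 4 of the listed sets are pairwise disjoint, so 3 is the maximum.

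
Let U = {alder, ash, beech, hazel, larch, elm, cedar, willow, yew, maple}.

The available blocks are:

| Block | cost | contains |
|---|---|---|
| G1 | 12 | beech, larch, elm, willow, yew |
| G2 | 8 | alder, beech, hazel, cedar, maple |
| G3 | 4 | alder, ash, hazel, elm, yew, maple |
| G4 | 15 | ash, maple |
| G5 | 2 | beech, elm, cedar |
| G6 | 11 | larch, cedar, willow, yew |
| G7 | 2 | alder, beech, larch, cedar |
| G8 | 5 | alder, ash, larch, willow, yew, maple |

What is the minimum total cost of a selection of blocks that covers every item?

G3, G7, G8 together cover every item (G3 ∪ G7 ∪ G8 = {alder, ash, beech, hazel, larch, elm, cedar, willow, yew, maple}); total cost 4 + 2 + 5 = 11.
No covering selection has total cost below 11.

11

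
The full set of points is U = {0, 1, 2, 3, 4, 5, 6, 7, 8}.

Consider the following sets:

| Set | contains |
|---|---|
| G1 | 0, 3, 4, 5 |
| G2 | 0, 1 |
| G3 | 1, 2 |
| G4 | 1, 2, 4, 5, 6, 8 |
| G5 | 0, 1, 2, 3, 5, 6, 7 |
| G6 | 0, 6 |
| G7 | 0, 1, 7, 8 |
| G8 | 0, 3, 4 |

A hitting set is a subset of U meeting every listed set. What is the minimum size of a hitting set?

2

Take H = {0, 1}. Each listed set contains at least one of these, so H is a hitting set of size 2.
The sets G3, G8 are pairwise disjoint, so any hitting set needs a separate point for each — at least 2. Hence 2 is optimal.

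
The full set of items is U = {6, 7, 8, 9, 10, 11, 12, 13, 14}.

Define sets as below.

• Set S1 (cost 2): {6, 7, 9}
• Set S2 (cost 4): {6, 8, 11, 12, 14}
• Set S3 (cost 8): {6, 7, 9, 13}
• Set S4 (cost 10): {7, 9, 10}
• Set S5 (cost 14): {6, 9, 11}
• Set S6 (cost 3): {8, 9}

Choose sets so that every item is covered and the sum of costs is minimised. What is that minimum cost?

S2, S3, S4 together cover every item (S2 ∪ S3 ∪ S4 = {6, 7, 8, 9, 10, 11, 12, 13, 14}); total cost 4 + 8 + 10 = 22.
The greedy pick S1, S2, S3, S4 costs 24; no covering selection beats 22.

22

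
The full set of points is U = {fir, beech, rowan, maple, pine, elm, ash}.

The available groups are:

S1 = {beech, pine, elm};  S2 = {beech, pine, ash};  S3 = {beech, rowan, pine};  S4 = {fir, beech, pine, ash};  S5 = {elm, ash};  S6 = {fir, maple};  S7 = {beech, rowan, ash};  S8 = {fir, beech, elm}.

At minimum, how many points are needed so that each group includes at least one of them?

3

H = {beech, maple, elm} meets every group (each contains at least one member of H), and |H| = 3.
The groups S3, S5, S6 are pairwise disjoint, so any hitting set needs a separate point for each — at least 3. Hence 3 is optimal.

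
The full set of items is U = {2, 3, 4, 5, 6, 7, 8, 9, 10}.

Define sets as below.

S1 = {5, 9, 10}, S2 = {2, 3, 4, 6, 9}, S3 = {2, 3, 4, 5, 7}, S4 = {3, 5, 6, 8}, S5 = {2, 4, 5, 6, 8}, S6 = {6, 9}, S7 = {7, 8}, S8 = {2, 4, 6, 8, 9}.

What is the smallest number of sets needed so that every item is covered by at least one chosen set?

3

S1, S2, and S7 cover everything between them: the union {2, 3, 4, 5, 6, 7, 8, 9, 10} is all of U.
Only S1 contains 10, so S1 is forced; the remaining 6 items need at least 2 more sets (each remaining set adds at most 4) — so at least 3 sets are needed, and 3 is optimal.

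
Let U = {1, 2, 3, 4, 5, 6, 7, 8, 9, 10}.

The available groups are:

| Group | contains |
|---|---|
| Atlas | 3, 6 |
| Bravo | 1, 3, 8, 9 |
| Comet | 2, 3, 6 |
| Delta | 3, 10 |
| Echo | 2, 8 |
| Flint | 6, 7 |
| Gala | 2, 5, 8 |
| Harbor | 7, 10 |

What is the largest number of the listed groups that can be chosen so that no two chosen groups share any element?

3

Delta, Echo, Flint are pairwise disjoint (Delta={3,10}; Echo={2,8}; Flint={6,7}).
Every remaining group overlaps one of these, and no 4 of the listed groups are pairwise disjoint, so 3 is the maximum.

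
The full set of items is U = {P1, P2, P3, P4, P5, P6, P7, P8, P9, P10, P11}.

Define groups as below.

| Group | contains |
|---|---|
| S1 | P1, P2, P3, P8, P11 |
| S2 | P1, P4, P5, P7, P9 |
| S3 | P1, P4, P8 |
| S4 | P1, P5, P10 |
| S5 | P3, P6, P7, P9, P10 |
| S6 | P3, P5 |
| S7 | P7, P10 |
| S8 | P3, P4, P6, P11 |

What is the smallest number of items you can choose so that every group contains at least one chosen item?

The 3 items {P1, P3, P10} hit every group.
The groups S3, S6, S7 are pairwise disjoint, so any hitting set needs a separate item for each — at least 3. Hence 3 is optimal.

3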